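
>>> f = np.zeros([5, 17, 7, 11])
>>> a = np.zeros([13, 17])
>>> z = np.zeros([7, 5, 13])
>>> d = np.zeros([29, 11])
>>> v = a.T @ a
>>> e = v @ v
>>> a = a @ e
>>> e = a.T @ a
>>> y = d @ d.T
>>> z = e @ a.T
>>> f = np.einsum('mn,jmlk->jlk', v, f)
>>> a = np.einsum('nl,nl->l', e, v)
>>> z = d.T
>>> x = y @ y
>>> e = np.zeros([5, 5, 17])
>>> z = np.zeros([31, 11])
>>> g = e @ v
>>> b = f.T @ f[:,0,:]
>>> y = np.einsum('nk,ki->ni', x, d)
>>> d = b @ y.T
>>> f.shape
(5, 7, 11)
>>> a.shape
(17,)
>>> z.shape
(31, 11)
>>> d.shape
(11, 7, 29)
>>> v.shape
(17, 17)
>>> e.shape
(5, 5, 17)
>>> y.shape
(29, 11)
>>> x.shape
(29, 29)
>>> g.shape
(5, 5, 17)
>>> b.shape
(11, 7, 11)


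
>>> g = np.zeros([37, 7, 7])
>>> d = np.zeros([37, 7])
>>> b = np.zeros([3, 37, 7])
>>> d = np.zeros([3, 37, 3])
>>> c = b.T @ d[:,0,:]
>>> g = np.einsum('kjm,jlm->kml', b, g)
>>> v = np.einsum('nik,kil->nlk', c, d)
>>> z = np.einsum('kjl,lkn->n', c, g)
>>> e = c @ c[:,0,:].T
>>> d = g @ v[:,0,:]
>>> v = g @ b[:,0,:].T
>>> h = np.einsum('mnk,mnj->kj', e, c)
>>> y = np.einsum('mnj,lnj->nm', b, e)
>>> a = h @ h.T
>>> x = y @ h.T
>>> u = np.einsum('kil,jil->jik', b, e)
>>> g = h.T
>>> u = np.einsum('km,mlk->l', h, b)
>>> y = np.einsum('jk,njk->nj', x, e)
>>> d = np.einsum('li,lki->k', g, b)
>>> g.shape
(3, 7)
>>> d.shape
(37,)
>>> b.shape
(3, 37, 7)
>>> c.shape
(7, 37, 3)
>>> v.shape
(3, 7, 3)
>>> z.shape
(7,)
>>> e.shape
(7, 37, 7)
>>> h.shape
(7, 3)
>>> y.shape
(7, 37)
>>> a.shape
(7, 7)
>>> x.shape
(37, 7)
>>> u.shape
(37,)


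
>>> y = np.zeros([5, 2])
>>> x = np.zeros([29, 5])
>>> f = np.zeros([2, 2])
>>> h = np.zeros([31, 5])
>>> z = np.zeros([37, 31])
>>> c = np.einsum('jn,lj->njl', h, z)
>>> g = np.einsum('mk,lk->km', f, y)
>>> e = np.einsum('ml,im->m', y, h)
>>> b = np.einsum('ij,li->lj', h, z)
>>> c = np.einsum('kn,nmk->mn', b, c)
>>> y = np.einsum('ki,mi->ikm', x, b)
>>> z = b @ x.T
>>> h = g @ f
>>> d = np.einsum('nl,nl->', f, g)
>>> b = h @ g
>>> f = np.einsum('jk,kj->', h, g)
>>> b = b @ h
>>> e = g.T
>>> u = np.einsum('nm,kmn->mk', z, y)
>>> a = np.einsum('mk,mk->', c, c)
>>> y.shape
(5, 29, 37)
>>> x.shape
(29, 5)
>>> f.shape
()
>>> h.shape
(2, 2)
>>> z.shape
(37, 29)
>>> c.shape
(31, 5)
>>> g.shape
(2, 2)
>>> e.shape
(2, 2)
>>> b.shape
(2, 2)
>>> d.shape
()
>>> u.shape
(29, 5)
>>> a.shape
()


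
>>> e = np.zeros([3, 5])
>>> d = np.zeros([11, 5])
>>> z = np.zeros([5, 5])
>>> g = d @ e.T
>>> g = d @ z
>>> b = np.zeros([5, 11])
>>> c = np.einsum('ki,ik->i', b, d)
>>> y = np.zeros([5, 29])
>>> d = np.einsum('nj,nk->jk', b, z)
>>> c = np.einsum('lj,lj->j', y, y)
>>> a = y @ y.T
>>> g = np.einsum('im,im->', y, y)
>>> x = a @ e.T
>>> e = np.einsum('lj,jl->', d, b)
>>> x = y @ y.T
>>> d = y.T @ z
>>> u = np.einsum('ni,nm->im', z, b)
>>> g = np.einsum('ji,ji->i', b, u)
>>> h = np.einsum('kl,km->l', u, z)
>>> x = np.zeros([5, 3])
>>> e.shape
()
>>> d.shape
(29, 5)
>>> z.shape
(5, 5)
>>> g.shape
(11,)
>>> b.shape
(5, 11)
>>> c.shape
(29,)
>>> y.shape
(5, 29)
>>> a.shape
(5, 5)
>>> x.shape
(5, 3)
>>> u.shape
(5, 11)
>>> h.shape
(11,)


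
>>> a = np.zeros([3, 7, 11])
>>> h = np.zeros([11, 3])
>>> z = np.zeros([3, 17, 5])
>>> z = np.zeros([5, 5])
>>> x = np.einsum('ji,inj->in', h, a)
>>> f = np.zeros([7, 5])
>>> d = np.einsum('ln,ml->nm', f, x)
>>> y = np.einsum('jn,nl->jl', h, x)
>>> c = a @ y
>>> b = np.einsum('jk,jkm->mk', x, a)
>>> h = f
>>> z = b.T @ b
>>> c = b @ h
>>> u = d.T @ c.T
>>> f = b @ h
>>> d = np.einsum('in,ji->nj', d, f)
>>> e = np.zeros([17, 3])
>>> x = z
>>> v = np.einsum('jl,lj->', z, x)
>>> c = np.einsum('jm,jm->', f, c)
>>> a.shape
(3, 7, 11)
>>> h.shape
(7, 5)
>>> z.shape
(7, 7)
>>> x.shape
(7, 7)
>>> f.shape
(11, 5)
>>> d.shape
(3, 11)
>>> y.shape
(11, 7)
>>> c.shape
()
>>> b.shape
(11, 7)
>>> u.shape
(3, 11)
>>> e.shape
(17, 3)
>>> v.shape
()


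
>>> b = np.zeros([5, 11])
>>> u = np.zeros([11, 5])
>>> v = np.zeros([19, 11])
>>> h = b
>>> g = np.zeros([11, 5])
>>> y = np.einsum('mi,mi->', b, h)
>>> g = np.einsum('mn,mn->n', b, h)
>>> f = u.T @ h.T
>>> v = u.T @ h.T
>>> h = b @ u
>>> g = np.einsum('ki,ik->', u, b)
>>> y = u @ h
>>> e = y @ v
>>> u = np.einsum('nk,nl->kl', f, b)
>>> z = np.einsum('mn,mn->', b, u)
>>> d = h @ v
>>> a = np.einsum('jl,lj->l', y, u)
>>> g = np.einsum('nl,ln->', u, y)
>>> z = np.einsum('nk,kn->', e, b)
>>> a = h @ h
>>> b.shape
(5, 11)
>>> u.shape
(5, 11)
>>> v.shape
(5, 5)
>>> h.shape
(5, 5)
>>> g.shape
()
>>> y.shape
(11, 5)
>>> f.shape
(5, 5)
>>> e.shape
(11, 5)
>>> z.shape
()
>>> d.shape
(5, 5)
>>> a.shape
(5, 5)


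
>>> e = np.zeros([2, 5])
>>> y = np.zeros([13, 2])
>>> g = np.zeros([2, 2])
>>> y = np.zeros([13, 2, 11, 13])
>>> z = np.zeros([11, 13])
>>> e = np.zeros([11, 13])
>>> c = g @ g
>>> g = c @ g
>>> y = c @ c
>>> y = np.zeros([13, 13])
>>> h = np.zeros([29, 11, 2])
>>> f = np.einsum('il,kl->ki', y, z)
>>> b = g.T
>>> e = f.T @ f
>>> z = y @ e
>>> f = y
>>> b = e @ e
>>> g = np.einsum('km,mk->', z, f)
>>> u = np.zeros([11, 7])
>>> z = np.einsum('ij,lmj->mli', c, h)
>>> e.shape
(13, 13)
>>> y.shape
(13, 13)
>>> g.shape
()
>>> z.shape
(11, 29, 2)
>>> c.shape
(2, 2)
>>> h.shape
(29, 11, 2)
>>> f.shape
(13, 13)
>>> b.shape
(13, 13)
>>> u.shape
(11, 7)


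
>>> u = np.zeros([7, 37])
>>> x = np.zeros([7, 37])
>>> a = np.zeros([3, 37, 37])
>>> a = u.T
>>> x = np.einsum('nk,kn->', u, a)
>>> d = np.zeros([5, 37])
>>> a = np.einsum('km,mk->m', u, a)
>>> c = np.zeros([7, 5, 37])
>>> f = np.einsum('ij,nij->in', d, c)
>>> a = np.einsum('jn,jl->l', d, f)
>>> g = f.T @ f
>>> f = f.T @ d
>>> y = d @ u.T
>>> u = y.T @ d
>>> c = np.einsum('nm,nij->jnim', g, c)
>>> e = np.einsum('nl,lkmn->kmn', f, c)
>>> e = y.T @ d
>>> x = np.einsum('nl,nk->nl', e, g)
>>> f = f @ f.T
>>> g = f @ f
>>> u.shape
(7, 37)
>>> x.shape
(7, 37)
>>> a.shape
(7,)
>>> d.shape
(5, 37)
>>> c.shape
(37, 7, 5, 7)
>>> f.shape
(7, 7)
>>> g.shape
(7, 7)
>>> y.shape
(5, 7)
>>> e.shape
(7, 37)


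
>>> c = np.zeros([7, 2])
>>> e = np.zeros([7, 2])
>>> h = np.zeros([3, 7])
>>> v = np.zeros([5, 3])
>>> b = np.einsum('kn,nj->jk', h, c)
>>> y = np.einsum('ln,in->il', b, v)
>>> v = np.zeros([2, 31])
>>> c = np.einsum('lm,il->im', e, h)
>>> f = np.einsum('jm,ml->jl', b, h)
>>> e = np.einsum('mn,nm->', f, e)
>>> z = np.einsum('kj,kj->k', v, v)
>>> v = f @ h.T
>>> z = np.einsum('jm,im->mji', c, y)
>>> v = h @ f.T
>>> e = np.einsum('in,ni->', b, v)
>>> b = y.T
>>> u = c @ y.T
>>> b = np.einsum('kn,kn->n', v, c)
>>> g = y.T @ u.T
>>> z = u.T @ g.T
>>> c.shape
(3, 2)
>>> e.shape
()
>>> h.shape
(3, 7)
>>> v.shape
(3, 2)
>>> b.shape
(2,)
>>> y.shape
(5, 2)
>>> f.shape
(2, 7)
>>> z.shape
(5, 2)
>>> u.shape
(3, 5)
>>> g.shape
(2, 3)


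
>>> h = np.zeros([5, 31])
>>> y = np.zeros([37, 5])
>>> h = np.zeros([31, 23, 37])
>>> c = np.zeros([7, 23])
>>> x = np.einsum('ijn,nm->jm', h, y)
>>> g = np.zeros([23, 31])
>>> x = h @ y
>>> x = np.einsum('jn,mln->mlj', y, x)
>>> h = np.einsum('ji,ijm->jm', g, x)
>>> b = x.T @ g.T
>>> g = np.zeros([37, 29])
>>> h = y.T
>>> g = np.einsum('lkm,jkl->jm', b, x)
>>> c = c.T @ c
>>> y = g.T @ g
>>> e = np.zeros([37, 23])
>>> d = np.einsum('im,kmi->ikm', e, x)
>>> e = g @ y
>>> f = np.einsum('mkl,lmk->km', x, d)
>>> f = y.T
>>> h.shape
(5, 37)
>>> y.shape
(23, 23)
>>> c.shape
(23, 23)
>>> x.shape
(31, 23, 37)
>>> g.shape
(31, 23)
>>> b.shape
(37, 23, 23)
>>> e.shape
(31, 23)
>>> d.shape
(37, 31, 23)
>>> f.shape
(23, 23)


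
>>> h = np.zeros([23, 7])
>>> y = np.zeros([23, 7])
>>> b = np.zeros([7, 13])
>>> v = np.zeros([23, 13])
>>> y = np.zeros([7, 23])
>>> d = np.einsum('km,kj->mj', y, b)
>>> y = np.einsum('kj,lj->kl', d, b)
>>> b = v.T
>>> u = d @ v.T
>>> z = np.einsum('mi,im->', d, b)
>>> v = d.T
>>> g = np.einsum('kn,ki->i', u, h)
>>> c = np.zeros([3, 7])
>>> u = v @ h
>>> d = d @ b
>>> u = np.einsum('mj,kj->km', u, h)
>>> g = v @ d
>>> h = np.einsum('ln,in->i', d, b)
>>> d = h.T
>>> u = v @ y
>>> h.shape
(13,)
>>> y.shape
(23, 7)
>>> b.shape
(13, 23)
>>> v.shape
(13, 23)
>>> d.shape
(13,)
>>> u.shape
(13, 7)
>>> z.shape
()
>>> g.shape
(13, 23)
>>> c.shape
(3, 7)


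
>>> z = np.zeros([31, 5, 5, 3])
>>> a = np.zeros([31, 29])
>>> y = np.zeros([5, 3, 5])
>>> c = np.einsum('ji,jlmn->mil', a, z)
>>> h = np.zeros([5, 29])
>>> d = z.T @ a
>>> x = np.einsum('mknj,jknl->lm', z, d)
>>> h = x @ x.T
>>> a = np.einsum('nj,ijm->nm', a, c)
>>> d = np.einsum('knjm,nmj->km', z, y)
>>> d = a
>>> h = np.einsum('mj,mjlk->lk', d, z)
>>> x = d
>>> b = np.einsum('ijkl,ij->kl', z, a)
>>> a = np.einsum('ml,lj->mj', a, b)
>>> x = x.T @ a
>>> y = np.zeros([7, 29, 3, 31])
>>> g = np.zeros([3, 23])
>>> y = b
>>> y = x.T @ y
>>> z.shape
(31, 5, 5, 3)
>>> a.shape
(31, 3)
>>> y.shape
(3, 3)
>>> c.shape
(5, 29, 5)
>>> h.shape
(5, 3)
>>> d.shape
(31, 5)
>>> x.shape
(5, 3)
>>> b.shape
(5, 3)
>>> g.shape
(3, 23)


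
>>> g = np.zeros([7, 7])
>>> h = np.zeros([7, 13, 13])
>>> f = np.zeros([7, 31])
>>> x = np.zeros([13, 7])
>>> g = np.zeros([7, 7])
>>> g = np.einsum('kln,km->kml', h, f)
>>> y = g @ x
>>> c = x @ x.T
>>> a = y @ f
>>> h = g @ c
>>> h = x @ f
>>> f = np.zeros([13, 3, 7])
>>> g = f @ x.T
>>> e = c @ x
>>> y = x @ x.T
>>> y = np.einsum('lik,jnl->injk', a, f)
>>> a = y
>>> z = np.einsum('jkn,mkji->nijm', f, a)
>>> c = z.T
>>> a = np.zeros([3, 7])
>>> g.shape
(13, 3, 13)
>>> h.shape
(13, 31)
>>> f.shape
(13, 3, 7)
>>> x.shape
(13, 7)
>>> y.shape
(31, 3, 13, 31)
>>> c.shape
(31, 13, 31, 7)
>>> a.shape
(3, 7)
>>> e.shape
(13, 7)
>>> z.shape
(7, 31, 13, 31)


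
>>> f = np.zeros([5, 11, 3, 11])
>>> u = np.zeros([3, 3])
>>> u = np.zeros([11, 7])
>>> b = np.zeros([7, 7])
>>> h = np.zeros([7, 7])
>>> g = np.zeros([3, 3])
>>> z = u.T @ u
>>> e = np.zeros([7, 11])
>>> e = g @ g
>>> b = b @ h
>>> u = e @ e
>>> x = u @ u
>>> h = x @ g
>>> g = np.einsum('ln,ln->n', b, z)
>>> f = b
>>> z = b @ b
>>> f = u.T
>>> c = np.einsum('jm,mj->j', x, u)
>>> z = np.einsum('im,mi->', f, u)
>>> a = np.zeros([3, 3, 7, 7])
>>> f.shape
(3, 3)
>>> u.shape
(3, 3)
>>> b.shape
(7, 7)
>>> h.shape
(3, 3)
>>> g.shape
(7,)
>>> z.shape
()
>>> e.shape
(3, 3)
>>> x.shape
(3, 3)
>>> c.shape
(3,)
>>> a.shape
(3, 3, 7, 7)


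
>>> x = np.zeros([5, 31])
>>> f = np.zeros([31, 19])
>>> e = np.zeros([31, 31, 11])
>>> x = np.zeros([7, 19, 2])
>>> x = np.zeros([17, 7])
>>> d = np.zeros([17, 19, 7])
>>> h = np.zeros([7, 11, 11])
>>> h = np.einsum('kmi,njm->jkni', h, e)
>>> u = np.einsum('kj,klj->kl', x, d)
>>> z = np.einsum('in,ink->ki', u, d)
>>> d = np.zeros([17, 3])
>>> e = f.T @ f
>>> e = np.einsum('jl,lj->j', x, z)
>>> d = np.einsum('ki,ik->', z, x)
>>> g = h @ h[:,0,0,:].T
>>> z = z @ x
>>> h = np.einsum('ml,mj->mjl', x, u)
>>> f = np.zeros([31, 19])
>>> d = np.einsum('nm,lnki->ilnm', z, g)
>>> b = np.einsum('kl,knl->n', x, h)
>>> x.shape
(17, 7)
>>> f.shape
(31, 19)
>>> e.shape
(17,)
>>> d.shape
(31, 31, 7, 7)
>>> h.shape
(17, 19, 7)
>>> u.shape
(17, 19)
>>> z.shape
(7, 7)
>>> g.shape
(31, 7, 31, 31)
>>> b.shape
(19,)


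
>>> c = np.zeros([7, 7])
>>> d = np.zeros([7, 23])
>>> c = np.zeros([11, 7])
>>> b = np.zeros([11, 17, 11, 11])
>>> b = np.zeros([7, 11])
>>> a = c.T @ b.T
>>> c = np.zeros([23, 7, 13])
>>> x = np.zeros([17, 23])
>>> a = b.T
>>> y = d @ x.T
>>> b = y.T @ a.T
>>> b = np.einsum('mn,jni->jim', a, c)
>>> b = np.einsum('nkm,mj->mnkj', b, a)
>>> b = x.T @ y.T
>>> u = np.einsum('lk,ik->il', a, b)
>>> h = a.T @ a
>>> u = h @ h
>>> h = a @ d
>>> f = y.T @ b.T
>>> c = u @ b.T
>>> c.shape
(7, 23)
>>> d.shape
(7, 23)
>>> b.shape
(23, 7)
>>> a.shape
(11, 7)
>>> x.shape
(17, 23)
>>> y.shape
(7, 17)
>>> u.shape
(7, 7)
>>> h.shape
(11, 23)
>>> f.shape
(17, 23)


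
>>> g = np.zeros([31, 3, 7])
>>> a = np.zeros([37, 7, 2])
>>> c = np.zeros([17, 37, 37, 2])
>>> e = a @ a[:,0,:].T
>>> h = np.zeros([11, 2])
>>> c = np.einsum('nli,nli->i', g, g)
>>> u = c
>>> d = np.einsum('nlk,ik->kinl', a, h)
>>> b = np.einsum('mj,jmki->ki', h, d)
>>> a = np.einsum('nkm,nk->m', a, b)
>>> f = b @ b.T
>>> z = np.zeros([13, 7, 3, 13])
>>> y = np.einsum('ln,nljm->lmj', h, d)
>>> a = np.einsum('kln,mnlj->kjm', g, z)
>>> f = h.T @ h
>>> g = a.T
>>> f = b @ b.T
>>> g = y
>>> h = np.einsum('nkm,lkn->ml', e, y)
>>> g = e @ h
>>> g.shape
(37, 7, 11)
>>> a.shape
(31, 13, 13)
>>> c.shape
(7,)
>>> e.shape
(37, 7, 37)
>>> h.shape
(37, 11)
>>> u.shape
(7,)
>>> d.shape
(2, 11, 37, 7)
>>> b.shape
(37, 7)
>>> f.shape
(37, 37)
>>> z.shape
(13, 7, 3, 13)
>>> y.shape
(11, 7, 37)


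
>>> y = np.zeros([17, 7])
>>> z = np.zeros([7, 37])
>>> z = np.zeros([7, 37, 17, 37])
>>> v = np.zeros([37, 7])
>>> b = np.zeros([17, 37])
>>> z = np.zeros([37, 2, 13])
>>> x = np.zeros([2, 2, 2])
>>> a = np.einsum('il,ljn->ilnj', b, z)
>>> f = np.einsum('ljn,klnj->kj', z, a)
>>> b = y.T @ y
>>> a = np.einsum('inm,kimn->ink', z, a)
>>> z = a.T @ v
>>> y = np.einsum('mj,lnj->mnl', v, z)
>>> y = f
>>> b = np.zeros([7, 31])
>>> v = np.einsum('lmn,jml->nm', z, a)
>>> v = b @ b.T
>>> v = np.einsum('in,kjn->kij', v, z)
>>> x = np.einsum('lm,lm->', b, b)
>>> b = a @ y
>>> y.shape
(17, 2)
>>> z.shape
(17, 2, 7)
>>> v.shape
(17, 7, 2)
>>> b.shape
(37, 2, 2)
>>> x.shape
()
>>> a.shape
(37, 2, 17)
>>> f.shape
(17, 2)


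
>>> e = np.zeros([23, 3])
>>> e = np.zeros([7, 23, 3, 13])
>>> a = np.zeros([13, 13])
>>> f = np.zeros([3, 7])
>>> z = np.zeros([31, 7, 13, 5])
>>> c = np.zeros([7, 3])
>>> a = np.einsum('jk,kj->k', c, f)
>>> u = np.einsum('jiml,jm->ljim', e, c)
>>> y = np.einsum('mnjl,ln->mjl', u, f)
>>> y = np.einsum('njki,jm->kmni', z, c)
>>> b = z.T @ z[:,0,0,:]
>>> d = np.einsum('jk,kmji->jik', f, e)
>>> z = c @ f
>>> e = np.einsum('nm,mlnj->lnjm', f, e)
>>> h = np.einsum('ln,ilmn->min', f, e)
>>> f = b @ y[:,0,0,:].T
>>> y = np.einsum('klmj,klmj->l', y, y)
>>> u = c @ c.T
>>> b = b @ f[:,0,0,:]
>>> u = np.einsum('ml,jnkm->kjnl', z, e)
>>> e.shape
(23, 3, 13, 7)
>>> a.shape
(3,)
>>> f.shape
(5, 13, 7, 13)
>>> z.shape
(7, 7)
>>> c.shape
(7, 3)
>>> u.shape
(13, 23, 3, 7)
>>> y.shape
(3,)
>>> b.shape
(5, 13, 7, 13)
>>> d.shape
(3, 13, 7)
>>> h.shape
(13, 23, 7)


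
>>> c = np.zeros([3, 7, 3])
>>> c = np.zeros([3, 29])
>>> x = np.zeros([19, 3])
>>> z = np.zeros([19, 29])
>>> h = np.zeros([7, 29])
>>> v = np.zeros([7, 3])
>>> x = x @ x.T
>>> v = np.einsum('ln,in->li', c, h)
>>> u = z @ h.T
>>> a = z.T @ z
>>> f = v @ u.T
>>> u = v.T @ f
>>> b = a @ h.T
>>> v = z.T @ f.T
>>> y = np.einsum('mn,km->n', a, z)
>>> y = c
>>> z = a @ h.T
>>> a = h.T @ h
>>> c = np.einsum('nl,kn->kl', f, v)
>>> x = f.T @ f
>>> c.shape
(29, 19)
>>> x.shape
(19, 19)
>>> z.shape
(29, 7)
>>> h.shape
(7, 29)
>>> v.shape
(29, 3)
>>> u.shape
(7, 19)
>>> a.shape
(29, 29)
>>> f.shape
(3, 19)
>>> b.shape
(29, 7)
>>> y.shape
(3, 29)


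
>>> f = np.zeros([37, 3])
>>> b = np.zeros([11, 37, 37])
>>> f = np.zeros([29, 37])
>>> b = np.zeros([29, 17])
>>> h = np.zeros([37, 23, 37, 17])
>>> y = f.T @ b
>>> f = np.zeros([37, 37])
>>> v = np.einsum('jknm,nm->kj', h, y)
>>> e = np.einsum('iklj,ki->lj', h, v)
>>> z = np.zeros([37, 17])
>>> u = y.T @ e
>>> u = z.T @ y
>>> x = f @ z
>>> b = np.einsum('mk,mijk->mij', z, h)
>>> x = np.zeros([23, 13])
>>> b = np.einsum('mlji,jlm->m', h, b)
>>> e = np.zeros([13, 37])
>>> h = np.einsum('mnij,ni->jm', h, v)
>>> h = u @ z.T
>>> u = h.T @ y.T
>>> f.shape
(37, 37)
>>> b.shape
(37,)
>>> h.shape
(17, 37)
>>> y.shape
(37, 17)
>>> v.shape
(23, 37)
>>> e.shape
(13, 37)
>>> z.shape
(37, 17)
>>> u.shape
(37, 37)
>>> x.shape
(23, 13)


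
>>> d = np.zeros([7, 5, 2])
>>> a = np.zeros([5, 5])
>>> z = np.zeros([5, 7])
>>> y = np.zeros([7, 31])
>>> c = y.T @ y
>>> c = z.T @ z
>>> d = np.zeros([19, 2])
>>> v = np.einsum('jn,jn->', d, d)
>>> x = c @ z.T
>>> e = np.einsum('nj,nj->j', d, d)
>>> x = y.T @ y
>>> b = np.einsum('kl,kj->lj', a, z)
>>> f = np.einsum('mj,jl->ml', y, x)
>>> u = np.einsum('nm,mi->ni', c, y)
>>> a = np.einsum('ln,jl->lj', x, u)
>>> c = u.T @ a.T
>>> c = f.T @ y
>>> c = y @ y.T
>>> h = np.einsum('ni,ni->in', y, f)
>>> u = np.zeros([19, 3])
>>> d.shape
(19, 2)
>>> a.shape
(31, 7)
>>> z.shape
(5, 7)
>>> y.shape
(7, 31)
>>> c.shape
(7, 7)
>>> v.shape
()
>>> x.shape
(31, 31)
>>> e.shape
(2,)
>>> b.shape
(5, 7)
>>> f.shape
(7, 31)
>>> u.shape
(19, 3)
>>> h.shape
(31, 7)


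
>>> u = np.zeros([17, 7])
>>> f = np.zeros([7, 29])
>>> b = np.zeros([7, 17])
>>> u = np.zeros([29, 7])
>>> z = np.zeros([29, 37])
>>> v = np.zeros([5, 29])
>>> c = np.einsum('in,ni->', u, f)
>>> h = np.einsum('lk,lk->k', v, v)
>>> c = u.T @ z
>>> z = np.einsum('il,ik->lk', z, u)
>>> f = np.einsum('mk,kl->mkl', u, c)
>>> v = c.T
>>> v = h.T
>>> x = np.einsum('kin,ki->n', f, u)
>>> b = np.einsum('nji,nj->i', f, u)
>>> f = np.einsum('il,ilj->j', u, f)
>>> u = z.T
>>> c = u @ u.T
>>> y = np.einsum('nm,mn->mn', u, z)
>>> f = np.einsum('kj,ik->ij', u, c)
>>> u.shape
(7, 37)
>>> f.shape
(7, 37)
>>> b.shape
(37,)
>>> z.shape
(37, 7)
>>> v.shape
(29,)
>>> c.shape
(7, 7)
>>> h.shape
(29,)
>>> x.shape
(37,)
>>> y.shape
(37, 7)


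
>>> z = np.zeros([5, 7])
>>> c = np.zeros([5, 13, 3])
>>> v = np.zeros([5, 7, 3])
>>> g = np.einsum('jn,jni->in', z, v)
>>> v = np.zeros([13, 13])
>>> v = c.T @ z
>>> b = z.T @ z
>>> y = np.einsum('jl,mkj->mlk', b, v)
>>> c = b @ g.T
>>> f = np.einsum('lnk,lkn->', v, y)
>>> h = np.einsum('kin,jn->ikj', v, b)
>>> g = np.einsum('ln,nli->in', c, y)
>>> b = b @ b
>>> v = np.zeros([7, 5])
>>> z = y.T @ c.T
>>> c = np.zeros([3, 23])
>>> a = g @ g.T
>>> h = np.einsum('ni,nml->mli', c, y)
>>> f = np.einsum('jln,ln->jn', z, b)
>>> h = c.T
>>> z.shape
(13, 7, 7)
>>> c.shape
(3, 23)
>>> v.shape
(7, 5)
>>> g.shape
(13, 3)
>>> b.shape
(7, 7)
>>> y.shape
(3, 7, 13)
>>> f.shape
(13, 7)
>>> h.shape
(23, 3)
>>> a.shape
(13, 13)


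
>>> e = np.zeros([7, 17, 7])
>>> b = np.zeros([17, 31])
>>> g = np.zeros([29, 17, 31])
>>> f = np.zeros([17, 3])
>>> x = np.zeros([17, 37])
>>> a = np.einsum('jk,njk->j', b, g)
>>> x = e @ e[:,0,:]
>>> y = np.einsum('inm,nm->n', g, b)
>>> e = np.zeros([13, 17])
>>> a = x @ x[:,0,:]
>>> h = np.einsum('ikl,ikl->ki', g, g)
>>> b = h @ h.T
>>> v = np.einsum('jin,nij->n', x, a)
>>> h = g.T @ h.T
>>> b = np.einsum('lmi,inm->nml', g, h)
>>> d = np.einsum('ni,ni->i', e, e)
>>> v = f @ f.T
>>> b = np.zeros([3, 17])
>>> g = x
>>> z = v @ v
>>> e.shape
(13, 17)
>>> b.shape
(3, 17)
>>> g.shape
(7, 17, 7)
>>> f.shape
(17, 3)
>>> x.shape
(7, 17, 7)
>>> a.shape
(7, 17, 7)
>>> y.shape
(17,)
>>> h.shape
(31, 17, 17)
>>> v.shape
(17, 17)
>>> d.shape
(17,)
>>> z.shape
(17, 17)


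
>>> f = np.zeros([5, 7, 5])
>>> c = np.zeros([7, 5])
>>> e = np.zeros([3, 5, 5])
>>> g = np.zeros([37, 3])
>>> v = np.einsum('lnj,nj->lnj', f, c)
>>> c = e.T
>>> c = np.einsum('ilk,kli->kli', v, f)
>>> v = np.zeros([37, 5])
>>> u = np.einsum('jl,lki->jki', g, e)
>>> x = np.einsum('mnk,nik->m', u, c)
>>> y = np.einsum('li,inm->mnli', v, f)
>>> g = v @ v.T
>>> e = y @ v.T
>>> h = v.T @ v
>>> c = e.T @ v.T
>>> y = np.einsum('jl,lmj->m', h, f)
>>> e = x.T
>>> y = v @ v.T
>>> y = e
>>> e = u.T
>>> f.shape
(5, 7, 5)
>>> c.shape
(37, 37, 7, 37)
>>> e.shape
(5, 5, 37)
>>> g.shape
(37, 37)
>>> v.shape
(37, 5)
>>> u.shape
(37, 5, 5)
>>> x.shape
(37,)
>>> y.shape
(37,)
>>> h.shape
(5, 5)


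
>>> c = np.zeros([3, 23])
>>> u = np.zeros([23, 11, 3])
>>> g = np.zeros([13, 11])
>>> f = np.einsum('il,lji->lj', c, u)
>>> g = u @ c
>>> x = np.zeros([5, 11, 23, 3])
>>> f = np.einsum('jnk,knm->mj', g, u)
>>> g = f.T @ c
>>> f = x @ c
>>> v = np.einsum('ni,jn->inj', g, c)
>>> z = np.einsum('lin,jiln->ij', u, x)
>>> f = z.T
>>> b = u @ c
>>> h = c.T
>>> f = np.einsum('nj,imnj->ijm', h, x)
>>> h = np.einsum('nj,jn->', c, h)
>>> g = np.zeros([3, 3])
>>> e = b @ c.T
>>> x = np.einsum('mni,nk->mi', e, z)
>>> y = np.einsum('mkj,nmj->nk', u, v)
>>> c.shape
(3, 23)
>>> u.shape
(23, 11, 3)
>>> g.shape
(3, 3)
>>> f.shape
(5, 3, 11)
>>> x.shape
(23, 3)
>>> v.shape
(23, 23, 3)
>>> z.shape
(11, 5)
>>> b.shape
(23, 11, 23)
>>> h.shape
()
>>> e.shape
(23, 11, 3)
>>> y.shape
(23, 11)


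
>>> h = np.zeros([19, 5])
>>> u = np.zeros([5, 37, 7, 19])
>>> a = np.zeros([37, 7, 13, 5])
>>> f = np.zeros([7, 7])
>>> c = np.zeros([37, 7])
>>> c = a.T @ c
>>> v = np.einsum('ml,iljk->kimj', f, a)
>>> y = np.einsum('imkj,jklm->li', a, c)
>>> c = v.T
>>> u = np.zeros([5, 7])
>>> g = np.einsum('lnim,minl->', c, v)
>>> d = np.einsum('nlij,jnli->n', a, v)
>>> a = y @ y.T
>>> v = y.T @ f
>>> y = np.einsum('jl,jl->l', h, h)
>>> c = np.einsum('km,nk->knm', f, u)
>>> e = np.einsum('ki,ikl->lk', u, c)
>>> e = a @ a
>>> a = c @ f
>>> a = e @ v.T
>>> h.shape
(19, 5)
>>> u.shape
(5, 7)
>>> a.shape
(7, 37)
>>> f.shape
(7, 7)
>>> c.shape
(7, 5, 7)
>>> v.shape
(37, 7)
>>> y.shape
(5,)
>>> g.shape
()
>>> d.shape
(37,)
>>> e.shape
(7, 7)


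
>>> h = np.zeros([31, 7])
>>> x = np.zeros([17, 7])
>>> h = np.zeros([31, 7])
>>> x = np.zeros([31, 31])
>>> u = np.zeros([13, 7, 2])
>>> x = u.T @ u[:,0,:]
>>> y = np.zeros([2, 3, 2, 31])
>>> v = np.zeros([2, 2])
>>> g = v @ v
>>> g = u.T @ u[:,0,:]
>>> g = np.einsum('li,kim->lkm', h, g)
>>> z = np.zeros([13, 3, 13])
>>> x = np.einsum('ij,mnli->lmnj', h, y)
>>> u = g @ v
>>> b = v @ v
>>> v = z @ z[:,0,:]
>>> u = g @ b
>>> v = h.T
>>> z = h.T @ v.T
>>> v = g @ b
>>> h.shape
(31, 7)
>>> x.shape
(2, 2, 3, 7)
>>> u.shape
(31, 2, 2)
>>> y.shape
(2, 3, 2, 31)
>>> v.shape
(31, 2, 2)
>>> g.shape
(31, 2, 2)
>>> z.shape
(7, 7)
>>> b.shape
(2, 2)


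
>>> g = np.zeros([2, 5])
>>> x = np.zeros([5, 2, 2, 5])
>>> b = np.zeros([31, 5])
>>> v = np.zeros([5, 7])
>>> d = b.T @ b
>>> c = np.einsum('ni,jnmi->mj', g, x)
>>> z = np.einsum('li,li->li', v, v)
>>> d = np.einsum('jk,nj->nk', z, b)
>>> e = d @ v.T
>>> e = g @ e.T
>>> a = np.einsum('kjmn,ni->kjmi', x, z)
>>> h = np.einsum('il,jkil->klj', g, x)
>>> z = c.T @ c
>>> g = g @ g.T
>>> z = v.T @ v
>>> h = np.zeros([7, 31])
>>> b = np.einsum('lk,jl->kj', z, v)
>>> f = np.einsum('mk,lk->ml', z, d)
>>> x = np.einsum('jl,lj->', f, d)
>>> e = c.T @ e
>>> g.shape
(2, 2)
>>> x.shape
()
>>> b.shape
(7, 5)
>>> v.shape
(5, 7)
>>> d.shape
(31, 7)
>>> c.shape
(2, 5)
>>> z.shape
(7, 7)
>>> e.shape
(5, 31)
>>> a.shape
(5, 2, 2, 7)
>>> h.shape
(7, 31)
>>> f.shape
(7, 31)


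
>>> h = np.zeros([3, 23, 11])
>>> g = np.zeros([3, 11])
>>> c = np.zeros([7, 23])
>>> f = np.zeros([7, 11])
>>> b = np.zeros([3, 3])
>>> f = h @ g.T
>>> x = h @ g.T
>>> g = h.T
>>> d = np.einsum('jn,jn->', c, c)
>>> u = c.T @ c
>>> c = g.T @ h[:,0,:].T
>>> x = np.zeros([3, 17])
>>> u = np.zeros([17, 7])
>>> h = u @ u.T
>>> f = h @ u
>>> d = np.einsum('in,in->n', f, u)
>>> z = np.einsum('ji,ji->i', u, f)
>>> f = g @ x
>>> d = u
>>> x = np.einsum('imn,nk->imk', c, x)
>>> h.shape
(17, 17)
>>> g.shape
(11, 23, 3)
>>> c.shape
(3, 23, 3)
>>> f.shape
(11, 23, 17)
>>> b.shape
(3, 3)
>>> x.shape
(3, 23, 17)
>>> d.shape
(17, 7)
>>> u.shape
(17, 7)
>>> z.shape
(7,)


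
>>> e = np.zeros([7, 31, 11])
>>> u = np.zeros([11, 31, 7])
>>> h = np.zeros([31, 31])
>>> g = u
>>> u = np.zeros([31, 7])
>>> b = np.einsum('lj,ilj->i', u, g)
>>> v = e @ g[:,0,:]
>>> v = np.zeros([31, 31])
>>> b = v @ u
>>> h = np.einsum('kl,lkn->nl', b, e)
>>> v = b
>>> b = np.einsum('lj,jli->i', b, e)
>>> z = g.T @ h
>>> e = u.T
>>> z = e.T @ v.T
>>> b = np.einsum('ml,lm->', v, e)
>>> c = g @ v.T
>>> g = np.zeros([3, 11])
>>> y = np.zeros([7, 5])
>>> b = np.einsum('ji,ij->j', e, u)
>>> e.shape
(7, 31)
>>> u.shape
(31, 7)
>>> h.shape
(11, 7)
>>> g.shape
(3, 11)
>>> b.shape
(7,)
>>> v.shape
(31, 7)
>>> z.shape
(31, 31)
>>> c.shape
(11, 31, 31)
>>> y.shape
(7, 5)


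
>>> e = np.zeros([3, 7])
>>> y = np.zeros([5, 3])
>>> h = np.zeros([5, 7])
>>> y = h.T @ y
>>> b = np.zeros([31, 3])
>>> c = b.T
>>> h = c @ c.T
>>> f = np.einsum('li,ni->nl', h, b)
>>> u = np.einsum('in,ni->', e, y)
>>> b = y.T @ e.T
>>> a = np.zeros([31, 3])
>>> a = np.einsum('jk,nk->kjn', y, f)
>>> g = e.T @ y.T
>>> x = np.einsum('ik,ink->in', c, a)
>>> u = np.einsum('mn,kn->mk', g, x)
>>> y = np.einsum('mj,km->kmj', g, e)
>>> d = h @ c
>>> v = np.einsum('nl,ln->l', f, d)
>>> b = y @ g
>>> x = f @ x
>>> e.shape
(3, 7)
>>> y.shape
(3, 7, 7)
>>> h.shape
(3, 3)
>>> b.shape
(3, 7, 7)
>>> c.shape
(3, 31)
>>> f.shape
(31, 3)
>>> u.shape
(7, 3)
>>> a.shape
(3, 7, 31)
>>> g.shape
(7, 7)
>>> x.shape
(31, 7)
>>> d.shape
(3, 31)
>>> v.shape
(3,)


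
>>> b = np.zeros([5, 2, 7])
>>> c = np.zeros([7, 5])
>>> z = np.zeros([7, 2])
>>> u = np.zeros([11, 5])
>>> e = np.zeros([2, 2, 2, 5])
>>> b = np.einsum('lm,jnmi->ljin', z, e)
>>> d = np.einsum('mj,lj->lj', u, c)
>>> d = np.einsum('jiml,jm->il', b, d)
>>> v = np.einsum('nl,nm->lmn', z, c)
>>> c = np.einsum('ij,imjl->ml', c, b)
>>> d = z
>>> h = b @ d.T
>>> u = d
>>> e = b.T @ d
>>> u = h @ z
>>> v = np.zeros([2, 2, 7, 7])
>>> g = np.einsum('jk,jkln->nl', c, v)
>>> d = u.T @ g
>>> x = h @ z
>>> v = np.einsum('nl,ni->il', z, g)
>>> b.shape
(7, 2, 5, 2)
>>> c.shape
(2, 2)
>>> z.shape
(7, 2)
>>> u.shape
(7, 2, 5, 2)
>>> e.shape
(2, 5, 2, 2)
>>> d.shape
(2, 5, 2, 7)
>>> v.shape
(7, 2)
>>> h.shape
(7, 2, 5, 7)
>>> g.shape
(7, 7)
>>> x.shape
(7, 2, 5, 2)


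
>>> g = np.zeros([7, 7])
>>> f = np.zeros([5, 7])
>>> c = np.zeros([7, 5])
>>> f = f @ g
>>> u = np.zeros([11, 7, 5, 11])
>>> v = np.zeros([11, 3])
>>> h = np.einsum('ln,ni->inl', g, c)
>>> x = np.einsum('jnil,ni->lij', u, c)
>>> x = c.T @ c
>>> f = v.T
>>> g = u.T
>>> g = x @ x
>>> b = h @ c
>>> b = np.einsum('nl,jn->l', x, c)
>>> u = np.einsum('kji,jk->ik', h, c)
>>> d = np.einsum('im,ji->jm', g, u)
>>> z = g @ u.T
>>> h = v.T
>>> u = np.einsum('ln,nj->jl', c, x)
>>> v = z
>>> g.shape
(5, 5)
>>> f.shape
(3, 11)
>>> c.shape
(7, 5)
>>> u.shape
(5, 7)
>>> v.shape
(5, 7)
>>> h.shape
(3, 11)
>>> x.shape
(5, 5)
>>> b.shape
(5,)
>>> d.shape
(7, 5)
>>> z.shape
(5, 7)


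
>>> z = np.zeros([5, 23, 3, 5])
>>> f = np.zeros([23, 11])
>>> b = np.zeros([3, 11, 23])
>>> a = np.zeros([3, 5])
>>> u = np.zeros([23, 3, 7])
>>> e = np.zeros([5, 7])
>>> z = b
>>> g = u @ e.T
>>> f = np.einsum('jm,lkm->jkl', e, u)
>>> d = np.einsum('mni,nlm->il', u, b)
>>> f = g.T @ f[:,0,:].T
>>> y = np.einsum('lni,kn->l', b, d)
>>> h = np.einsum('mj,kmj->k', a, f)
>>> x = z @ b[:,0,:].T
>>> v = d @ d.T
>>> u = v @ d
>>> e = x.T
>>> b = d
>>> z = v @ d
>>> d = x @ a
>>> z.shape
(7, 11)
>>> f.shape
(5, 3, 5)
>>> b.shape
(7, 11)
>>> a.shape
(3, 5)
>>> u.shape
(7, 11)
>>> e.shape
(3, 11, 3)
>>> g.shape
(23, 3, 5)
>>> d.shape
(3, 11, 5)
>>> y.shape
(3,)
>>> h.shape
(5,)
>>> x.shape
(3, 11, 3)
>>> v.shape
(7, 7)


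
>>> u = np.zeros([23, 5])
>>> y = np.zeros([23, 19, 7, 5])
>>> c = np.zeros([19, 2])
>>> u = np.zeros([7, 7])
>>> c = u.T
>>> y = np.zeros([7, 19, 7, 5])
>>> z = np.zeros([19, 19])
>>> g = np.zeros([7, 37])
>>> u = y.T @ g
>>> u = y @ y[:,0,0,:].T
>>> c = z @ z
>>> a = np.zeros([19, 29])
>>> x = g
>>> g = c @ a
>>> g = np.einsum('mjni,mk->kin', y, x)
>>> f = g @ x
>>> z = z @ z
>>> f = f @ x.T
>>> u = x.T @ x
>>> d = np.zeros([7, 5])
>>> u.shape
(37, 37)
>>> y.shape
(7, 19, 7, 5)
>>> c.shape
(19, 19)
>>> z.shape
(19, 19)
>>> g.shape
(37, 5, 7)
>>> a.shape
(19, 29)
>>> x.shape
(7, 37)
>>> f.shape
(37, 5, 7)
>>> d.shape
(7, 5)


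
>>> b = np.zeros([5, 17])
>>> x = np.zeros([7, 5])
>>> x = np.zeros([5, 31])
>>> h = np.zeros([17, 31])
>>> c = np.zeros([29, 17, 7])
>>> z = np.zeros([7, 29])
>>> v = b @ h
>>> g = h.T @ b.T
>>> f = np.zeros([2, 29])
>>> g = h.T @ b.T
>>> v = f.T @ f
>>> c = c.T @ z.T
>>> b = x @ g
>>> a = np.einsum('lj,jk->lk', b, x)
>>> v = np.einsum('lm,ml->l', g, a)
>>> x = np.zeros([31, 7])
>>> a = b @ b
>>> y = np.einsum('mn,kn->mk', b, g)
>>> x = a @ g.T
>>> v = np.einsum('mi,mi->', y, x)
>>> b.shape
(5, 5)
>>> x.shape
(5, 31)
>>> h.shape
(17, 31)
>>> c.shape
(7, 17, 7)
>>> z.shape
(7, 29)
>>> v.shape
()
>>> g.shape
(31, 5)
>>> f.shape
(2, 29)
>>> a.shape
(5, 5)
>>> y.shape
(5, 31)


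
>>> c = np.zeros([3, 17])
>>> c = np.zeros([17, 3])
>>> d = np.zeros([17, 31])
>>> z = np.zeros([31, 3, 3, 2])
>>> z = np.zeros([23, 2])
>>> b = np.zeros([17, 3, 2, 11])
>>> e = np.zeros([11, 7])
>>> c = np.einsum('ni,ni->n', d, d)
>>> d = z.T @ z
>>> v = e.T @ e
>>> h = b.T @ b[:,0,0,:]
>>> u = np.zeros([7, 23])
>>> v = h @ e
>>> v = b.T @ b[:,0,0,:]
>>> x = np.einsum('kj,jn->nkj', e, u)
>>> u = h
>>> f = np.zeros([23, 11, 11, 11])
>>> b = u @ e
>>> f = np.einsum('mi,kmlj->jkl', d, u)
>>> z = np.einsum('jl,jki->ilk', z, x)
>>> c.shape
(17,)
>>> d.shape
(2, 2)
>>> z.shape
(7, 2, 11)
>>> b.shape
(11, 2, 3, 7)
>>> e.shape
(11, 7)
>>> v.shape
(11, 2, 3, 11)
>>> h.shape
(11, 2, 3, 11)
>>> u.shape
(11, 2, 3, 11)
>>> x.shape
(23, 11, 7)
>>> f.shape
(11, 11, 3)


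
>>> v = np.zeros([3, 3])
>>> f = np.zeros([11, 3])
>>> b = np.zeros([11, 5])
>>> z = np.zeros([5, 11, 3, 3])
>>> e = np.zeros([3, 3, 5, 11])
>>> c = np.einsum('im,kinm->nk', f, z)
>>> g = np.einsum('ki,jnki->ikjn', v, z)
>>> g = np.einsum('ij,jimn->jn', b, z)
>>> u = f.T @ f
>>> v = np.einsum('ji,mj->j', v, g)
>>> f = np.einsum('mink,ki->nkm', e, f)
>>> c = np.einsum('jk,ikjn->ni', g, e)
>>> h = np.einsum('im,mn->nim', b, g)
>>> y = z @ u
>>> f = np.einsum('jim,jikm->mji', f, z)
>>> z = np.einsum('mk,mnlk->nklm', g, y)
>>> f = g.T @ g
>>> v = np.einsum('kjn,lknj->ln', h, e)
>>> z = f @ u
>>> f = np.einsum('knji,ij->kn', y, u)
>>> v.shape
(3, 5)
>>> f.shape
(5, 11)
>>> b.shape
(11, 5)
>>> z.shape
(3, 3)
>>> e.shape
(3, 3, 5, 11)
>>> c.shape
(11, 3)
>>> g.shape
(5, 3)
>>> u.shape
(3, 3)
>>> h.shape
(3, 11, 5)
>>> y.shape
(5, 11, 3, 3)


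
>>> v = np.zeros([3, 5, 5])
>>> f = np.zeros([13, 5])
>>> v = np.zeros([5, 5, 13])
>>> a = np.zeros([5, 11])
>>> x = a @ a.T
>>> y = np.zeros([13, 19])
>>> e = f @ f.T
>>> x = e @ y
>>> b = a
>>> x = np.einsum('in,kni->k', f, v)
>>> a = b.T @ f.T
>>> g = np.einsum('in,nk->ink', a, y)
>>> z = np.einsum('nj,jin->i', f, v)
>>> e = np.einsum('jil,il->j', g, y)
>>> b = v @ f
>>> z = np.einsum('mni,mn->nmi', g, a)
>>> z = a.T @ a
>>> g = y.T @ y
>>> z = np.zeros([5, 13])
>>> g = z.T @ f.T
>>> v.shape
(5, 5, 13)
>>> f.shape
(13, 5)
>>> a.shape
(11, 13)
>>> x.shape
(5,)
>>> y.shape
(13, 19)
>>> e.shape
(11,)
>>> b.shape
(5, 5, 5)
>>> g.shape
(13, 13)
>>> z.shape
(5, 13)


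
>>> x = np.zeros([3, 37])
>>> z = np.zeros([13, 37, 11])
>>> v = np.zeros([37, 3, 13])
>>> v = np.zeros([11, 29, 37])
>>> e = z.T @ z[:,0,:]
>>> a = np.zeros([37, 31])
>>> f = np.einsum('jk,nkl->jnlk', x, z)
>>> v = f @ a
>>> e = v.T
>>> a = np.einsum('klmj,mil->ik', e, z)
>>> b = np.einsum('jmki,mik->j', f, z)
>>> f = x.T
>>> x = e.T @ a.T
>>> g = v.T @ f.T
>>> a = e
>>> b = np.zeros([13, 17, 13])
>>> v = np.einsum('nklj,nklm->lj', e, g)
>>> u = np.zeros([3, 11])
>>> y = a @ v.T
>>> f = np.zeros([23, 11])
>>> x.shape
(3, 13, 11, 37)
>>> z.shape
(13, 37, 11)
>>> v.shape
(13, 3)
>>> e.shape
(31, 11, 13, 3)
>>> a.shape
(31, 11, 13, 3)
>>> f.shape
(23, 11)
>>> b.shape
(13, 17, 13)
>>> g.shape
(31, 11, 13, 37)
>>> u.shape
(3, 11)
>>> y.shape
(31, 11, 13, 13)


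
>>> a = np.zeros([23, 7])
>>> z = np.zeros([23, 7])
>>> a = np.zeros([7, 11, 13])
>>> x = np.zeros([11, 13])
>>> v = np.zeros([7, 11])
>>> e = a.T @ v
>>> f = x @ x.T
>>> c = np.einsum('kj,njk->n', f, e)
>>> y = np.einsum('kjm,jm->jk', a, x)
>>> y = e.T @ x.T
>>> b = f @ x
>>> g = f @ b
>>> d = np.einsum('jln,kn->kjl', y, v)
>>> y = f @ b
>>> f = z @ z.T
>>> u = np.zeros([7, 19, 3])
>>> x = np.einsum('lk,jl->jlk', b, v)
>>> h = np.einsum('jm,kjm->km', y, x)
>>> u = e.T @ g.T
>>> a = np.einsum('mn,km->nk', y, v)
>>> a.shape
(13, 7)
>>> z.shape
(23, 7)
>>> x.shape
(7, 11, 13)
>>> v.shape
(7, 11)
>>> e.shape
(13, 11, 11)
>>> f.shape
(23, 23)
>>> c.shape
(13,)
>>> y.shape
(11, 13)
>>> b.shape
(11, 13)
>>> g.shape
(11, 13)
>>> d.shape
(7, 11, 11)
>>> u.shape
(11, 11, 11)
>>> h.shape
(7, 13)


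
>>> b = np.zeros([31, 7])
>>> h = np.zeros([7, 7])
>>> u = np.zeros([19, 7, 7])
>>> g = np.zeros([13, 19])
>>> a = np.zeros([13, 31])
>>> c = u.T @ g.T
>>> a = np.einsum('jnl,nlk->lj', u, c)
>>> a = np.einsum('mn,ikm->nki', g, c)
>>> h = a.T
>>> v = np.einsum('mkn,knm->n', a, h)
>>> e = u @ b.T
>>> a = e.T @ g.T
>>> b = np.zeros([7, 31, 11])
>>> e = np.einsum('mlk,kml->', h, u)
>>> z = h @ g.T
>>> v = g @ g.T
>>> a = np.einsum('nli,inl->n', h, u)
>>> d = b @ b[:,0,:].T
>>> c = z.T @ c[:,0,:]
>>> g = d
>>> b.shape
(7, 31, 11)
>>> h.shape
(7, 7, 19)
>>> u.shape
(19, 7, 7)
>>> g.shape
(7, 31, 7)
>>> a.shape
(7,)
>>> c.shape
(13, 7, 13)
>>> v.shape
(13, 13)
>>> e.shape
()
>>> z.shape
(7, 7, 13)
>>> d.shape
(7, 31, 7)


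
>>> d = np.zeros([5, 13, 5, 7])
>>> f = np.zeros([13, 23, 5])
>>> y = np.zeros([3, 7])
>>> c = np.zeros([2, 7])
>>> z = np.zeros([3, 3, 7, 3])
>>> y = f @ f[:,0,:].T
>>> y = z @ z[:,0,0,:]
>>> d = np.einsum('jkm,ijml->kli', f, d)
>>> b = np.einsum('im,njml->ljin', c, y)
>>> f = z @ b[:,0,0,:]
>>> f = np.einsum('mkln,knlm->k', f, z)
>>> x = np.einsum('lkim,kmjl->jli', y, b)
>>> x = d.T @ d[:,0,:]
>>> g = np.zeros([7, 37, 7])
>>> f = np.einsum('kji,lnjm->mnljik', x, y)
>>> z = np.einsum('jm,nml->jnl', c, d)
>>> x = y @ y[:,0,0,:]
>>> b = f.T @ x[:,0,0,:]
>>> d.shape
(23, 7, 5)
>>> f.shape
(3, 3, 3, 7, 5, 5)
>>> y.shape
(3, 3, 7, 3)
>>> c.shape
(2, 7)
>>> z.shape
(2, 23, 5)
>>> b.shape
(5, 5, 7, 3, 3, 3)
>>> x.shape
(3, 3, 7, 3)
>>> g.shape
(7, 37, 7)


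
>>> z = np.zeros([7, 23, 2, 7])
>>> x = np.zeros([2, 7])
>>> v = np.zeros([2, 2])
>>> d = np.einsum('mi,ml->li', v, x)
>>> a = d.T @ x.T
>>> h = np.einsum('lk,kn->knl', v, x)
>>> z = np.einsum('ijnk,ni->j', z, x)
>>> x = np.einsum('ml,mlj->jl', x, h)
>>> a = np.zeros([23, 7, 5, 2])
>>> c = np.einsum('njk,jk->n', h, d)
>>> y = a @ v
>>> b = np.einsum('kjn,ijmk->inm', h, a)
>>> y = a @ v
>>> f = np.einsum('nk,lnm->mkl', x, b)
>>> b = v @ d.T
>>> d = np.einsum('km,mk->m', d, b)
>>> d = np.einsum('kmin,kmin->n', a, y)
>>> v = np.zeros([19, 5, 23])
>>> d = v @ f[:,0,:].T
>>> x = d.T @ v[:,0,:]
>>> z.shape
(23,)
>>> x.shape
(5, 5, 23)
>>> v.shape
(19, 5, 23)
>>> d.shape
(19, 5, 5)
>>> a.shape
(23, 7, 5, 2)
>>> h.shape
(2, 7, 2)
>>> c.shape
(2,)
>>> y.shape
(23, 7, 5, 2)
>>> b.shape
(2, 7)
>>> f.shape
(5, 7, 23)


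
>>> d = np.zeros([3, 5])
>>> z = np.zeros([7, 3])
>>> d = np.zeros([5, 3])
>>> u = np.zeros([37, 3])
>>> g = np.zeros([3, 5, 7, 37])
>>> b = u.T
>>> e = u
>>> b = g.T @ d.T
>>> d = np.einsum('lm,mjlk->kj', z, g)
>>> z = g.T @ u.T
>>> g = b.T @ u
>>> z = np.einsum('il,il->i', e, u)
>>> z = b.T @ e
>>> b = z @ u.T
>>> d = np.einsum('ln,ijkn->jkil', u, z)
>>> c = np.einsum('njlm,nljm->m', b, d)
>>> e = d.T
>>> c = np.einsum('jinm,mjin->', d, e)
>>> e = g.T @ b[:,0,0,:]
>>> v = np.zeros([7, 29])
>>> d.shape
(5, 7, 5, 37)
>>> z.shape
(5, 5, 7, 3)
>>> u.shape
(37, 3)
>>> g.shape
(5, 5, 7, 3)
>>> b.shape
(5, 5, 7, 37)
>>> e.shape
(3, 7, 5, 37)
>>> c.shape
()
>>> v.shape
(7, 29)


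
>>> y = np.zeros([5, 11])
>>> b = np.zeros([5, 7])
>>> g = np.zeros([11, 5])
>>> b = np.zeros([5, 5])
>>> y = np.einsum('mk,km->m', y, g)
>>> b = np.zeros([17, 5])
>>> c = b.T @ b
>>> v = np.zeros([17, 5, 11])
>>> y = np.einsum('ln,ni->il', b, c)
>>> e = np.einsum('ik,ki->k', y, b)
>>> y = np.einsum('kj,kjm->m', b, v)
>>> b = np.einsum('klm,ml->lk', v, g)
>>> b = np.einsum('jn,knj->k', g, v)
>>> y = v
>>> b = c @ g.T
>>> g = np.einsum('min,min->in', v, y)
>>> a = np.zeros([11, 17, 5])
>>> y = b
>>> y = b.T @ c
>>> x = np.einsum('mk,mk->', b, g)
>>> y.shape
(11, 5)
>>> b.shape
(5, 11)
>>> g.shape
(5, 11)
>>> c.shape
(5, 5)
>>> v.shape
(17, 5, 11)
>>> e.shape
(17,)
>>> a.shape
(11, 17, 5)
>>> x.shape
()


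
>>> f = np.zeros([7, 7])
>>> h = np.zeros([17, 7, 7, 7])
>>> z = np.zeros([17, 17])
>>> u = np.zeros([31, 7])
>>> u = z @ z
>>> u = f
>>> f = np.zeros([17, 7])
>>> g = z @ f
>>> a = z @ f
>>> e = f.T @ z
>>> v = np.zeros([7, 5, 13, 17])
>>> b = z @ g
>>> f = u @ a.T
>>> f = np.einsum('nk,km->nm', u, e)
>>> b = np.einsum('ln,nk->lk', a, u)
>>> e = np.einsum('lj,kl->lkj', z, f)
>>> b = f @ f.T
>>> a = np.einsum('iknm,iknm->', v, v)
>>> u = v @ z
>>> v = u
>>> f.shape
(7, 17)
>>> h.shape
(17, 7, 7, 7)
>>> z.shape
(17, 17)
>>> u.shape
(7, 5, 13, 17)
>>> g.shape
(17, 7)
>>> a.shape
()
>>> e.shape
(17, 7, 17)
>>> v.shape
(7, 5, 13, 17)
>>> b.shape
(7, 7)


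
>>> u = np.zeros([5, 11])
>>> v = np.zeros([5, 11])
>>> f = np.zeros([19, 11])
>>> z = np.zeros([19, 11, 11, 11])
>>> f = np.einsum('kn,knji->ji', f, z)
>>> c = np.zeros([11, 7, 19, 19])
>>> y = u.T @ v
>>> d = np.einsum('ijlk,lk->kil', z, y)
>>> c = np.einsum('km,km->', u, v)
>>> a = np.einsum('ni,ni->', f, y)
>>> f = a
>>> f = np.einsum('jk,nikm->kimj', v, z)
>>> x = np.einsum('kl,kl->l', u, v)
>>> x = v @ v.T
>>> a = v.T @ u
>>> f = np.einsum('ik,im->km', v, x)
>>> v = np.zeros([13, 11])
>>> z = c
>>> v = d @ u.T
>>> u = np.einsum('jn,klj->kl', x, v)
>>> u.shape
(11, 19)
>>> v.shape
(11, 19, 5)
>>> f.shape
(11, 5)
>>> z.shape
()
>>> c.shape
()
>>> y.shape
(11, 11)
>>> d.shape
(11, 19, 11)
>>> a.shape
(11, 11)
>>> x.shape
(5, 5)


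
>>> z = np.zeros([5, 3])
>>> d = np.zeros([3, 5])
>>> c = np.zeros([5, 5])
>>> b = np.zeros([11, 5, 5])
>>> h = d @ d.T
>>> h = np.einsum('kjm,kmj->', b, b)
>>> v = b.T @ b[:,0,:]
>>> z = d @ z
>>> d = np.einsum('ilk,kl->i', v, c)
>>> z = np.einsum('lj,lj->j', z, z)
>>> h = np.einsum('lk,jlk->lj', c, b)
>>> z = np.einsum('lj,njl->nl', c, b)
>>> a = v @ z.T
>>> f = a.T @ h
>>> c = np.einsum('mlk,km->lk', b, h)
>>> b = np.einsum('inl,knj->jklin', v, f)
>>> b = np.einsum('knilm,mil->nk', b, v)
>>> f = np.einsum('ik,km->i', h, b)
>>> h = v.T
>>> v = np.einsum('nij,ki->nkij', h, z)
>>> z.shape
(11, 5)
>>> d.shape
(5,)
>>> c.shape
(5, 5)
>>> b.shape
(11, 11)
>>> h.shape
(5, 5, 5)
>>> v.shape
(5, 11, 5, 5)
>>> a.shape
(5, 5, 11)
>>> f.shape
(5,)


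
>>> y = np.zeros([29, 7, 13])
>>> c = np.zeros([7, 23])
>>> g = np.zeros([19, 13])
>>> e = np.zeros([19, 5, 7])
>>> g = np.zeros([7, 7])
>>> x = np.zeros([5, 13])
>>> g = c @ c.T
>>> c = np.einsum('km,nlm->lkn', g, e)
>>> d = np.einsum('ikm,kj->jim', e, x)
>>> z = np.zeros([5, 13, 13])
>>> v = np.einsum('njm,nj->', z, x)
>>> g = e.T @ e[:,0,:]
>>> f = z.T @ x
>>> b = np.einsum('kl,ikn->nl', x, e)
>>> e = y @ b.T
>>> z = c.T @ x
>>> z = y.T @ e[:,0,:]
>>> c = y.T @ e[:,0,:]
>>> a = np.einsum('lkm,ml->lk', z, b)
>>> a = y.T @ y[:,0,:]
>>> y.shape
(29, 7, 13)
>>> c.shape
(13, 7, 7)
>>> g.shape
(7, 5, 7)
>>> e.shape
(29, 7, 7)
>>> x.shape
(5, 13)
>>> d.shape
(13, 19, 7)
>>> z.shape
(13, 7, 7)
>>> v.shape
()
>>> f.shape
(13, 13, 13)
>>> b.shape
(7, 13)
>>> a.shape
(13, 7, 13)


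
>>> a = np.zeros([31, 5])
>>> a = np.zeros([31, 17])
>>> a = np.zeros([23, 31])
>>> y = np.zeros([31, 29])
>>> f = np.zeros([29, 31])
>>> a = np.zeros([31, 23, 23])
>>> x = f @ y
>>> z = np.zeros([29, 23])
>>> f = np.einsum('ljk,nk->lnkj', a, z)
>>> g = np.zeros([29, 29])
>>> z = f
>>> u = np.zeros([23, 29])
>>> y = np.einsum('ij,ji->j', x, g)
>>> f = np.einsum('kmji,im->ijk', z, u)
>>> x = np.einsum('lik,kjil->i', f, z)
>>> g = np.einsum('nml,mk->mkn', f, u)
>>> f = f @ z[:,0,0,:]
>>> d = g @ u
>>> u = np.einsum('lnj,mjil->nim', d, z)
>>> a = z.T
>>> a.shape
(23, 23, 29, 31)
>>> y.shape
(29,)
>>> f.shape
(23, 23, 23)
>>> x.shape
(23,)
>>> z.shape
(31, 29, 23, 23)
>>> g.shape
(23, 29, 23)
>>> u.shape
(29, 23, 31)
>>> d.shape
(23, 29, 29)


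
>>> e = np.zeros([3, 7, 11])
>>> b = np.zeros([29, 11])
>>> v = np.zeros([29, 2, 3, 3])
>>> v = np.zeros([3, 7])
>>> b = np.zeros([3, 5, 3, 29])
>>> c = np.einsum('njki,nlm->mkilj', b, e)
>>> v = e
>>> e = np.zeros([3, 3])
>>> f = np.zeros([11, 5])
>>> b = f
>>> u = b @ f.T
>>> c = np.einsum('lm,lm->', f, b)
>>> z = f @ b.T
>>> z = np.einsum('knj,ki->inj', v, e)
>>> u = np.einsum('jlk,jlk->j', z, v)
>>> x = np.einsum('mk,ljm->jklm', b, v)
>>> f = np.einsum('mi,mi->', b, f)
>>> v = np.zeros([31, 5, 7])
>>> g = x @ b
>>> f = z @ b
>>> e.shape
(3, 3)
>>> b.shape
(11, 5)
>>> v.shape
(31, 5, 7)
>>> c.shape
()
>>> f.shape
(3, 7, 5)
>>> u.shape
(3,)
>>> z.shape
(3, 7, 11)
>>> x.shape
(7, 5, 3, 11)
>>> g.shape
(7, 5, 3, 5)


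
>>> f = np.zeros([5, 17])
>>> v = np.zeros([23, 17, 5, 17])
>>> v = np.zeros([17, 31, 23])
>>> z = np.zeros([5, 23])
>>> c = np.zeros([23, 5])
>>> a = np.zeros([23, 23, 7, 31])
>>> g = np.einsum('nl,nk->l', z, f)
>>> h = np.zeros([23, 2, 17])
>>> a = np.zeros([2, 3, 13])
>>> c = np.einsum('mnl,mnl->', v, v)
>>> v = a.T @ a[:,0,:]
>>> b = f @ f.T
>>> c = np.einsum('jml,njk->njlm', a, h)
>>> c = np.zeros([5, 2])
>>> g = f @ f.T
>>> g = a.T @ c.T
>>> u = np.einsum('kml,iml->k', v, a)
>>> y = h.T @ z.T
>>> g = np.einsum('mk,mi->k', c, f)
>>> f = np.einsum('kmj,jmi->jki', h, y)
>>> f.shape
(17, 23, 5)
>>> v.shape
(13, 3, 13)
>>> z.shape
(5, 23)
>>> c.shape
(5, 2)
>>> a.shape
(2, 3, 13)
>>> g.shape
(2,)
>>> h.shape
(23, 2, 17)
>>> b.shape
(5, 5)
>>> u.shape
(13,)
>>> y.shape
(17, 2, 5)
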